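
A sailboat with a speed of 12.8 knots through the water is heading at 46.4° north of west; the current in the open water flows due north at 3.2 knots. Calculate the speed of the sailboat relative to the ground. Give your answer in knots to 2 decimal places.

15.28 knots

Taking east as x and north as y: velocity relative to the water = (-8.827, 9.269) knots; the water relative to ground = (0.000, 3.200) knots.
Velocity relative to ground = (-8.827, 9.269) + (0.000, 3.200) = (-8.827, 12.469) knots.
Speed = |(-8.827, 12.469)| = 15.278 knots.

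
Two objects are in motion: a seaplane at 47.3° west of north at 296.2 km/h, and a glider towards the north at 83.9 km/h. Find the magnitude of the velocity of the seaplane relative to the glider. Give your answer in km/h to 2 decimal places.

Taking east as x and north as y: seaplane velocity = (-217.682, 200.871) km/h; glider velocity = (0.000, 83.900) km/h.
Velocity of seaplane relative to glider = (-217.682, 200.871) − (0.000, 83.900) = (-217.682, 116.971) km/h.
Magnitude = |(-217.682, 116.971)| = 247.118 km/h.

247.12 km/h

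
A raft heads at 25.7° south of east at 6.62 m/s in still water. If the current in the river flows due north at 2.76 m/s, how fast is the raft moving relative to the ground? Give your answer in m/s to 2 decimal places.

Taking east as x and north as y: velocity relative to the water = (5.965, -2.871) m/s; the water relative to ground = (0.000, 2.760) m/s.
Velocity relative to ground = (5.965, -2.871) + (0.000, 2.760) = (5.965, -0.111) m/s.
Speed = |(5.965, -0.111)| = 5.966 m/s.

5.97 m/s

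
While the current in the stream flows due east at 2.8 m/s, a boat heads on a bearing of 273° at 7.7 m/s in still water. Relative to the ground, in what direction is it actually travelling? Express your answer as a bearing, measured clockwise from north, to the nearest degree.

275°

Taking east as x and north as y: velocity relative to the water = (-7.689, 0.403) m/s; the water relative to ground = (2.800, 0.000) m/s.
Velocity relative to ground = (-7.689, 0.403) + (2.800, 0.000) = (-4.889, 0.403) m/s.
Bearing = atan2(-4.89, 0.40) = 274.71° clockwise from north.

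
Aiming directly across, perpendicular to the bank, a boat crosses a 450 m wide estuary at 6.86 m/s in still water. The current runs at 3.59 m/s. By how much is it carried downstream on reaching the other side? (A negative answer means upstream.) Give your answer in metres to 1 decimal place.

Perpendicular speed = 6.860 m/s; crossing time = 450 / 6.860 = 65.598 s.
Net downstream speed = 3.590 m/s.
Drift = 3.590 × 65.598 = 235.496 m (downstream).

235.5 m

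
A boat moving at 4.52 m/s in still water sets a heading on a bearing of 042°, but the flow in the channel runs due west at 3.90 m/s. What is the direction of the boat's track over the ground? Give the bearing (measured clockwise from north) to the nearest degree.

Taking east as x and north as y: velocity relative to the water = (3.024, 3.359) m/s; the water relative to ground = (-3.900, 0.000) m/s.
Velocity relative to ground = (3.024, 3.359) + (-3.900, 0.000) = (-0.876, 3.359) m/s.
Bearing = atan2(-0.88, 3.36) = 345.39° clockwise from north.

345°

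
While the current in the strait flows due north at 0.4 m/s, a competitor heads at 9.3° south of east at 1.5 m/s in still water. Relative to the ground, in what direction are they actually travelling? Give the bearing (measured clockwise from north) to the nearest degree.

Taking east as x and north as y: velocity relative to the water = (1.480, -0.242) m/s; the water relative to ground = (0.000, 0.400) m/s.
Velocity relative to ground = (1.480, -0.242) + (0.000, 0.400) = (1.480, 0.158) m/s.
Bearing = atan2(1.48, 0.16) = 83.92° clockwise from north.

084°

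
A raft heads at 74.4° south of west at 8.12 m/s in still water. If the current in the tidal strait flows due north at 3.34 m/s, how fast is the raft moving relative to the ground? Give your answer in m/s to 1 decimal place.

5.0 m/s

Taking east as x and north as y: velocity relative to the water = (-2.184, -7.821) m/s; the water relative to ground = (0.000, 3.340) m/s.
Velocity relative to ground = (-2.184, -7.821) + (0.000, 3.340) = (-2.184, -4.481) m/s.
Speed = |(-2.184, -4.481)| = 4.985 m/s.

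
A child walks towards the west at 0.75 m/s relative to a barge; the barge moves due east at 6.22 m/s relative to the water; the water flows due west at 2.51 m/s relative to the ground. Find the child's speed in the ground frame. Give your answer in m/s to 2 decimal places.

In east/north components (m/s): child relative to barge = (-0.750, 0.000); barge relative to water = (6.220, 0.000); water relative to ground = (-2.510, 0.000).
Sum = (2.960, 0.000) m/s.
Speed = |(2.960, 0.000)| = 2.960 m/s.

2.96 m/s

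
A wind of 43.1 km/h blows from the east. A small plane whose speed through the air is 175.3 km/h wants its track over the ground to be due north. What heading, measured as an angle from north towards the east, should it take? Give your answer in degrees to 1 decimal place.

14.2°

The wind pushes perpendicular to the desired track; the heading must have a component into the wind equal to 43.1 km/h: 175.3 sin θ = 43.1.
sin θ = 0.2459, so θ = 14.233°.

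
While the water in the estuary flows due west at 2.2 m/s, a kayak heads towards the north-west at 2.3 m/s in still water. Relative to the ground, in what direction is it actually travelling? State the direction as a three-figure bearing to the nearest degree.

293°

Taking east as x and north as y: velocity relative to the water = (-1.626, 1.626) m/s; the water relative to ground = (-2.200, 0.000) m/s.
Velocity relative to ground = (-1.626, 1.626) + (-2.200, 0.000) = (-3.826, 1.626) m/s.
Bearing = atan2(-3.83, 1.63) = 293.03° clockwise from north.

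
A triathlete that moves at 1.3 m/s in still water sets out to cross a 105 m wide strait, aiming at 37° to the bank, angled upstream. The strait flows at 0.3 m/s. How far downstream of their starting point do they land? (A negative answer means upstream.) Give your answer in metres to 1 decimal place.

-99.1 m

Perpendicular speed = 0.782 m/s; crossing time = 105 / 0.782 = 134.209 s.
Net downstream speed = -0.738 m/s.
Drift = -0.738 × 134.209 = -99.077 m (upstream).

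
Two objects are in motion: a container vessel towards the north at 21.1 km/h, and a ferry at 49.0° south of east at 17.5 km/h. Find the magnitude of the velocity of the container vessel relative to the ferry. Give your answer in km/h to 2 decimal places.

Taking east as x and north as y: container vessel velocity = (0.000, 21.100) km/h; ferry velocity = (11.481, -13.207) km/h.
Velocity of container vessel relative to ferry = (0.000, 21.100) − (11.481, -13.207) = (-11.481, 34.307) km/h.
Magnitude = |(-11.481, 34.307)| = 36.178 km/h.

36.18 km/h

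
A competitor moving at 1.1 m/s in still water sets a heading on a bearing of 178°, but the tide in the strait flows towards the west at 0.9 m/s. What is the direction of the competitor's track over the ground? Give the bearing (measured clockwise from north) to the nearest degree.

218°

Taking east as x and north as y: velocity relative to the water = (0.038, -1.099) m/s; the water relative to ground = (-0.900, 0.000) m/s.
Velocity relative to ground = (0.038, -1.099) + (-0.900, 0.000) = (-0.862, -1.099) m/s.
Bearing = atan2(-0.86, -1.10) = 218.09° clockwise from north.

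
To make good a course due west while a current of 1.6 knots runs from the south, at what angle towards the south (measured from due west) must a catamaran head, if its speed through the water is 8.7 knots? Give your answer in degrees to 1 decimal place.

The current pushes perpendicular to the desired track; the heading must have a component into the current equal to 1.6 knots: 8.7 sin θ = 1.6.
sin θ = 0.1839, so θ = 10.597°.

10.6°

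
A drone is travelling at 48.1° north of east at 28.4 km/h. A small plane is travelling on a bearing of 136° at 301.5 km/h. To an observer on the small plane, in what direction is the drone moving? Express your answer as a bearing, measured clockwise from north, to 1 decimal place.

Taking east as x and north as y: drone velocity = (18.966, 21.138) km/h; small plane velocity = (209.439, -216.881) km/h.
Velocity of drone relative to small plane = (18.966, 21.138) − (209.439, -216.881) = (-190.473, 238.019) km/h.
Bearing = atan2(-190.47, 238.02) = 321.33° clockwise from north.

321.3°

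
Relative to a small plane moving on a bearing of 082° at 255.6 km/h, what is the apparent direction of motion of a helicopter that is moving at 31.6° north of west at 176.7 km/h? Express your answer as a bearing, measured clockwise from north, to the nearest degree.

278°

Taking east as x and north as y: helicopter velocity = (-150.500, 92.588) km/h; small plane velocity = (253.113, 35.573) km/h.
Velocity of helicopter relative to small plane = (-150.500, 92.588) − (253.113, 35.573) = (-403.613, 57.016) km/h.
Bearing = atan2(-403.61, 57.02) = 278.04° clockwise from north.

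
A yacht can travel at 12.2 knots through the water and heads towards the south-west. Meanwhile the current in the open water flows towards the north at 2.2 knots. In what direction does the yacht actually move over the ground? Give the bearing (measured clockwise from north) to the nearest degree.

233°

Taking east as x and north as y: velocity relative to the water = (-8.627, -8.627) knots; the water relative to ground = (0.000, 2.200) knots.
Velocity relative to ground = (-8.627, -8.627) + (0.000, 2.200) = (-8.627, -6.427) knots.
Bearing = atan2(-8.63, -6.43) = 233.31° clockwise from north.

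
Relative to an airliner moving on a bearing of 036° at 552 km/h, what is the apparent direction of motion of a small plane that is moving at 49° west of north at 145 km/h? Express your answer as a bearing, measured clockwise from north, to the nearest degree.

231°

Taking east as x and north as y: small plane velocity = (-109.433, 95.129) km/h; airliner velocity = (324.457, 446.577) km/h.
Velocity of small plane relative to airliner = (-109.433, 95.129) − (324.457, 446.577) = (-433.890, -351.449) km/h.
Bearing = atan2(-433.89, -351.45) = 230.99° clockwise from north.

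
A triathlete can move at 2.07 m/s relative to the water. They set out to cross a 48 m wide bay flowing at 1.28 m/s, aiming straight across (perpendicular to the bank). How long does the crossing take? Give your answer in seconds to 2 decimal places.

23.19 s

The component of the triathlete's velocity perpendicular to the bank is 2.07 m/s.
The current is parallel to the bank, so it does not affect the crossing time.
Time = 48 / 2.070 = 23.188 s.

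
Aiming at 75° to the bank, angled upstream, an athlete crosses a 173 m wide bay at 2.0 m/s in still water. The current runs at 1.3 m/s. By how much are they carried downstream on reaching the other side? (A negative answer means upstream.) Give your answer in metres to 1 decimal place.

70.1 m

Perpendicular speed = 1.932 m/s; crossing time = 173 / 1.932 = 89.551 s.
Net downstream speed = 0.782 m/s.
Drift = 0.782 × 89.551 = 70.062 m (downstream).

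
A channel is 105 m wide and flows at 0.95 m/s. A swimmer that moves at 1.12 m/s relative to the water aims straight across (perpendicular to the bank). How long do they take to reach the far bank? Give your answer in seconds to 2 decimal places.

The component of the swimmer's velocity perpendicular to the bank is 1.12 m/s.
The current is parallel to the bank, so it does not affect the crossing time.
Time = 105 / 1.120 = 93.750 s.

93.75 s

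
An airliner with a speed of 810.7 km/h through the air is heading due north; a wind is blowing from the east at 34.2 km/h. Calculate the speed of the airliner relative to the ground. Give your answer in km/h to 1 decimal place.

811.4 km/h

Taking east as x and north as y: velocity relative to the air = (0.000, 810.700) km/h; the air relative to ground = (-34.200, 0.000) km/h.
Velocity relative to ground = (0.000, 810.700) + (-34.200, 0.000) = (-34.200, 810.700) km/h.
Speed = |(-34.200, 810.700)| = 811.421 km/h.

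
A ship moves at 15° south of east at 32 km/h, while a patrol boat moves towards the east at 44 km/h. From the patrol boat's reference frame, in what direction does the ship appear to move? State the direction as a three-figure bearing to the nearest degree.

Taking east as x and north as y: ship velocity = (30.910, -8.282) km/h; patrol boat velocity = (44.000, 0.000) km/h.
Velocity of ship relative to patrol boat = (30.910, -8.282) − (44.000, 0.000) = (-13.090, -8.282) km/h.
Bearing = atan2(-13.09, -8.28) = 237.68° clockwise from north.

238°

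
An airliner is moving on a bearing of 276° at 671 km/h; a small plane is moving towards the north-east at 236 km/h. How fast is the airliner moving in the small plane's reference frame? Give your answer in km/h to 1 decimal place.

839.8 km/h

Taking east as x and north as y: airliner velocity = (-667.324, 70.139) km/h; small plane velocity = (166.877, 166.877) km/h.
Velocity of airliner relative to small plane = (-667.324, 70.139) − (166.877, 166.877) = (-834.201, -96.739) km/h.
Magnitude = |(-834.201, -96.739)| = 839.792 km/h.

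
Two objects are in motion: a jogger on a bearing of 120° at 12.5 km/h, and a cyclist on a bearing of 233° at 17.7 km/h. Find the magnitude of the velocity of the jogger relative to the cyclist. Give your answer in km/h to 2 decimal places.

Taking east as x and north as y: jogger velocity = (10.825, -6.250) km/h; cyclist velocity = (-14.136, -10.652) km/h.
Velocity of jogger relative to cyclist = (10.825, -6.250) − (-14.136, -10.652) = (24.961, 4.402) km/h.
Magnitude = |(24.961, 4.402)| = 25.346 km/h.

25.35 km/h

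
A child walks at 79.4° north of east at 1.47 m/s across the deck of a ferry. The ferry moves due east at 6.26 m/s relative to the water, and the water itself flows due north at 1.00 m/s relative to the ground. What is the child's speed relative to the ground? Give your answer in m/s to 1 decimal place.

In east/north components (m/s): child relative to ferry = (0.270, 1.445); ferry relative to water = (6.260, 0.000); water relative to ground = (0.000, 1.000).
Sum = (6.530, 2.445) m/s.
Speed = |(6.530, 2.445)| = 6.973 m/s.

7.0 m/s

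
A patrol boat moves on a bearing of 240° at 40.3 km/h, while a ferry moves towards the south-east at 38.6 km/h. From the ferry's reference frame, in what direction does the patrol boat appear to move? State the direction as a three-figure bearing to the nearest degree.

Taking east as x and north as y: patrol boat velocity = (-34.901, -20.150) km/h; ferry velocity = (27.294, -27.294) km/h.
Velocity of patrol boat relative to ferry = (-34.901, -20.150) − (27.294, -27.294) = (-62.195, 7.144) km/h.
Bearing = atan2(-62.20, 7.14) = 276.55° clockwise from north.

277°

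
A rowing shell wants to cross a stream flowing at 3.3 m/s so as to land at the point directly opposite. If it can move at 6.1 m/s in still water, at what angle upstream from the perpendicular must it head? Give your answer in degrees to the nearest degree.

33°

To cancel the current, the upstream component of the rowing shell's velocity must equal the flow: 6.1 sin θ = 3.3.
sin θ = 3.3 / 6.1 = 0.5410.
θ = arcsin(0.5410) = 32.751°.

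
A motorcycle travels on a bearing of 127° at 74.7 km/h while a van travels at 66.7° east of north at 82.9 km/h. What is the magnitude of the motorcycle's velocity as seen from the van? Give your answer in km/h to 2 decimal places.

Taking east as x and north as y: motorcycle velocity = (59.658, -44.956) km/h; van velocity = (76.139, 32.791) km/h.
Velocity of motorcycle relative to van = (59.658, -44.956) − (76.139, 32.791) = (-16.481, -77.746) km/h.
Magnitude = |(-16.481, -77.746)| = 79.474 km/h.

79.47 km/h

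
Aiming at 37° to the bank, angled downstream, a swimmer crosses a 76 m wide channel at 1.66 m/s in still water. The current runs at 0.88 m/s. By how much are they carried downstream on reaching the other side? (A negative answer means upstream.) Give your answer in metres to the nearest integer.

Perpendicular speed = 0.999 m/s; crossing time = 76 / 0.999 = 76.075 s.
Net downstream speed = 2.206 m/s.
Drift = 2.206 × 76.075 = 167.801 m (downstream).

168 m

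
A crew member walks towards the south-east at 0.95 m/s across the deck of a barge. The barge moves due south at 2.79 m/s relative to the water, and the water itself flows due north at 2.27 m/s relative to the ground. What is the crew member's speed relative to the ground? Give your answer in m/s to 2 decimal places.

In east/north components (m/s): crew member relative to barge = (0.672, -0.672); barge relative to water = (0.000, -2.790); water relative to ground = (0.000, 2.270).
Sum = (0.672, -1.192) m/s.
Speed = |(0.672, -1.192)| = 1.368 m/s.

1.37 m/s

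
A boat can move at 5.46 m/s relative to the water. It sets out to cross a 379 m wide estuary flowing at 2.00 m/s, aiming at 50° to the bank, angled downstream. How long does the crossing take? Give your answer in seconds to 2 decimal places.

The component of the boat's velocity perpendicular to the bank is 5.46 × sin 50° = 4.183 m/s.
The current is parallel to the bank, so it does not affect the crossing time.
Time = 379 / 4.183 = 90.613 s.

90.61 s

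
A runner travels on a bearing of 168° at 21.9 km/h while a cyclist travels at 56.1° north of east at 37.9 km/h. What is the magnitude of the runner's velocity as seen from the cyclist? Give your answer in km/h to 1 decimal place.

55.4 km/h

Taking east as x and north as y: runner velocity = (4.553, -21.421) km/h; cyclist velocity = (21.139, 31.457) km/h.
Velocity of runner relative to cyclist = (4.553, -21.421) − (21.139, 31.457) = (-16.585, -52.879) km/h.
Magnitude = |(-16.585, -52.879)| = 55.419 km/h.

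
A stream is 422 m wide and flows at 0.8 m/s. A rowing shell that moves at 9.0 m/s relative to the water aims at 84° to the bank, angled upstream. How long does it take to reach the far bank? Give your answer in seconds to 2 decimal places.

47.15 s

The component of the rowing shell's velocity perpendicular to the bank is 9.0 × sin 84° = 8.951 m/s.
The current is parallel to the bank, so it does not affect the crossing time.
Time = 422 / 8.951 = 47.147 s.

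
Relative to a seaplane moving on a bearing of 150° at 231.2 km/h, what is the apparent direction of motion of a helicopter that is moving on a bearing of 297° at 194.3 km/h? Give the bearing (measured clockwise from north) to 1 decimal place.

315.0°

Taking east as x and north as y: helicopter velocity = (-173.123, 88.210) km/h; seaplane velocity = (115.600, -200.225) km/h.
Velocity of helicopter relative to seaplane = (-173.123, 88.210) − (115.600, -200.225) = (-288.723, 288.435) km/h.
Bearing = atan2(-288.72, 288.44) = 314.97° clockwise from north.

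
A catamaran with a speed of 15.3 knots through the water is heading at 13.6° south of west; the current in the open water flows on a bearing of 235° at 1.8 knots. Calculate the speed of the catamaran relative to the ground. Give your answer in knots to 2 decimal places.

Taking east as x and north as y: velocity relative to the water = (-14.871, -3.598) knots; the water relative to ground = (-1.474, -1.032) knots.
Velocity relative to ground = (-14.871, -3.598) + (-1.474, -1.032) = (-16.345, -4.630) knots.
Speed = |(-16.345, -4.630)| = 16.989 knots.

16.99 knots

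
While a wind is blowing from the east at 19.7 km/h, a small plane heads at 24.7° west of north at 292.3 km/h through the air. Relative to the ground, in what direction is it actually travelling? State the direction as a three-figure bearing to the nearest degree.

332°

Taking east as x and north as y: velocity relative to the air = (-122.143, 265.557) km/h; the air relative to ground = (-19.700, 0.000) km/h.
Velocity relative to ground = (-122.143, 265.557) + (-19.700, 0.000) = (-141.843, 265.557) km/h.
Bearing = atan2(-141.84, 265.56) = 331.89° clockwise from north.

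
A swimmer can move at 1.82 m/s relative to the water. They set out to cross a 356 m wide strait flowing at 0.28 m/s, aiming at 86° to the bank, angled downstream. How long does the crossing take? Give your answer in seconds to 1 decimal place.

The component of the swimmer's velocity perpendicular to the bank is 1.82 × sin 86° = 1.816 m/s.
Only the cross-stream component determines the crossing time; the current contributes nothing perpendicular to the bank.
Time = 356 / 1.816 = 196.082 s.

196.1 s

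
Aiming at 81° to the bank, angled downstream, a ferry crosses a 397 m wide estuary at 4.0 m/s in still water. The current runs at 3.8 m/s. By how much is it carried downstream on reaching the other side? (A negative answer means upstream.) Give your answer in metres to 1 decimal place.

444.7 m

Perpendicular speed = 3.951 m/s; crossing time = 397 / 3.951 = 100.487 s.
Net downstream speed = 4.426 m/s.
Drift = 4.426 × 100.487 = 444.730 m (downstream).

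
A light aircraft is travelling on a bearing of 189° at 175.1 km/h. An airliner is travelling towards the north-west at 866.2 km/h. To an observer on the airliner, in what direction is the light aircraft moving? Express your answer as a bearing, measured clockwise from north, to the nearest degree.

143°

Taking east as x and north as y: light aircraft velocity = (-27.392, -172.944) km/h; airliner velocity = (-612.496, 612.496) km/h.
Velocity of light aircraft relative to airliner = (-27.392, -172.944) − (-612.496, 612.496) = (585.104, -785.440) km/h.
Bearing = atan2(585.10, -785.44) = 143.32° clockwise from north.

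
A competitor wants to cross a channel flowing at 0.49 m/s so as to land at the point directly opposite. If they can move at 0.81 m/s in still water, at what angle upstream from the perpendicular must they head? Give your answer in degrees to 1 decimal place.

37.2°

To cancel the current, the upstream component of the competitor's velocity must equal the flow: 0.81 sin θ = 0.49.
sin θ = 0.49 / 0.81 = 0.6049.
θ = arcsin(0.6049) = 37.224°.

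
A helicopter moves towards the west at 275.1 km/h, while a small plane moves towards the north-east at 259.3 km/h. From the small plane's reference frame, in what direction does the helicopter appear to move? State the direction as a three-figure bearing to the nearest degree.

Taking east as x and north as y: helicopter velocity = (-275.100, 0.000) km/h; small plane velocity = (183.353, 183.353) km/h.
Velocity of helicopter relative to small plane = (-275.100, 0.000) − (183.353, 183.353) = (-458.453, -183.353) km/h.
Bearing = atan2(-458.45, -183.35) = 248.20° clockwise from north.

248°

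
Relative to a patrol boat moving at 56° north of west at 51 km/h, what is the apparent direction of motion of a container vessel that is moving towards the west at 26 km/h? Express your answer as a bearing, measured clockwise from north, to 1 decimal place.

Taking east as x and north as y: container vessel velocity = (-26.000, 0.000) km/h; patrol boat velocity = (-28.519, 42.281) km/h.
Velocity of container vessel relative to patrol boat = (-26.000, 0.000) − (-28.519, 42.281) = (2.519, -42.281) km/h.
Bearing = atan2(2.52, -42.28) = 176.59° clockwise from north.

176.6°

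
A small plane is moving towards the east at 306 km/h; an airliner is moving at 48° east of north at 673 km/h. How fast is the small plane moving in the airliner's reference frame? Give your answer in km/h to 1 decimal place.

490.4 km/h

Taking east as x and north as y: small plane velocity = (306.000, 0.000) km/h; airliner velocity = (500.136, 450.325) km/h.
Velocity of small plane relative to airliner = (306.000, 0.000) − (500.136, 450.325) = (-194.136, -450.325) km/h.
Magnitude = |(-194.136, -450.325)| = 490.389 km/h.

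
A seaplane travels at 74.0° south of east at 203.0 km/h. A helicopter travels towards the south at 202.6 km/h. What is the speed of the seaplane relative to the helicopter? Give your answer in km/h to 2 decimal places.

Taking east as x and north as y: seaplane velocity = (55.954, -195.136) km/h; helicopter velocity = (0.000, -202.600) km/h.
Velocity of seaplane relative to helicopter = (55.954, -195.136) − (0.000, -202.600) = (55.954, 7.464) km/h.
Magnitude = |(55.954, 7.464)| = 56.450 km/h.

56.45 km/h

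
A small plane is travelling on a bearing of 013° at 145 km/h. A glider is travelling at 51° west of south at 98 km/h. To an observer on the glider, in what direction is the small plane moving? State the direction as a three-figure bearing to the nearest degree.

Taking east as x and north as y: small plane velocity = (32.618, 141.284) km/h; glider velocity = (-76.160, -61.673) km/h.
Velocity of small plane relative to glider = (32.618, 141.284) − (-76.160, -61.673) = (108.778, 202.957) km/h.
Bearing = atan2(108.78, 202.96) = 28.19° clockwise from north.

028°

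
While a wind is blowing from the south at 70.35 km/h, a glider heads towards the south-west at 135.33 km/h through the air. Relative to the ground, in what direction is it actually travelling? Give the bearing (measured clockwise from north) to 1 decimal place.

Taking east as x and north as y: velocity relative to the air = (-95.693, -95.693) km/h; the air relative to ground = (0.000, 70.350) km/h.
Velocity relative to ground = (-95.693, -95.693) + (0.000, 70.350) = (-95.693, -25.343) km/h.
Bearing = atan2(-95.69, -25.34) = 255.17° clockwise from north.

255.2°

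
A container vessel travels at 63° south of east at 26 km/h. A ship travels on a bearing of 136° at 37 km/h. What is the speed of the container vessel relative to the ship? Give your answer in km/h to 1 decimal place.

Taking east as x and north as y: container vessel velocity = (11.804, -23.166) km/h; ship velocity = (25.702, -26.616) km/h.
Velocity of container vessel relative to ship = (11.804, -23.166) − (25.702, -26.616) = (-13.899, 3.449) km/h.
Magnitude = |(-13.899, 3.449)| = 14.320 km/h.

14.3 km/h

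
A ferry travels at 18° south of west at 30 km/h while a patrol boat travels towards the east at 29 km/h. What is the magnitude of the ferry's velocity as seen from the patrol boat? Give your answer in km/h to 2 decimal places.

58.27 km/h

Taking east as x and north as y: ferry velocity = (-28.532, -9.271) km/h; patrol boat velocity = (29.000, 0.000) km/h.
Velocity of ferry relative to patrol boat = (-28.532, -9.271) − (29.000, 0.000) = (-57.532, -9.271) km/h.
Magnitude = |(-57.532, -9.271)| = 58.274 km/h.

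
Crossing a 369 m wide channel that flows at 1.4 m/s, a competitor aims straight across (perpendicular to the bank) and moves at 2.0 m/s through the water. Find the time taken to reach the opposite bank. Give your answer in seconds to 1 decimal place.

The component of the competitor's velocity perpendicular to the bank is 2.0 m/s.
The current is parallel to the bank, so it does not affect the crossing time.
Time = 369 / 2.000 = 184.500 s.

184.5 s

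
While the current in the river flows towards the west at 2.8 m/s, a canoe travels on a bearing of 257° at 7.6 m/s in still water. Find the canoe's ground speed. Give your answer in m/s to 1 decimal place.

Taking east as x and north as y: velocity relative to the water = (-7.405, -1.710) m/s; the water relative to ground = (-2.800, 0.000) m/s.
Velocity relative to ground = (-7.405, -1.710) + (-2.800, 0.000) = (-10.205, -1.710) m/s.
Speed = |(-10.205, -1.710)| = 10.347 m/s.

10.3 m/s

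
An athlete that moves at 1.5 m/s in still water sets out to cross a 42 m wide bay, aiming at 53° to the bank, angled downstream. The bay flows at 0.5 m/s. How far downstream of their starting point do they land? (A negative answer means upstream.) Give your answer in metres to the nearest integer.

Perpendicular speed = 1.198 m/s; crossing time = 42 / 1.198 = 35.060 s.
Net downstream speed = 1.403 m/s.
Drift = 1.403 × 35.060 = 49.179 m (downstream).

49 m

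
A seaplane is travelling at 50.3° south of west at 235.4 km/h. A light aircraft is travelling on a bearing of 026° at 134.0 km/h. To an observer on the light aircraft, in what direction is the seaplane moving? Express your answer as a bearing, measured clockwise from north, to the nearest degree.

215°

Taking east as x and north as y: seaplane velocity = (-150.366, -181.117) km/h; light aircraft velocity = (58.742, 120.438) km/h.
Velocity of seaplane relative to light aircraft = (-150.366, -181.117) − (58.742, 120.438) = (-209.108, -301.555) km/h.
Bearing = atan2(-209.11, -301.56) = 214.74° clockwise from north.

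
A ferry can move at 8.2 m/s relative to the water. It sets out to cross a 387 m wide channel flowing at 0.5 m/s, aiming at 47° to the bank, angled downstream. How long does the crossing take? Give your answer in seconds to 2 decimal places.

The component of the ferry's velocity perpendicular to the bank is 8.2 × sin 47° = 5.997 m/s.
Only the cross-stream component determines the crossing time; the current contributes nothing perpendicular to the bank.
Time = 387 / 5.997 = 64.531 s.

64.53 s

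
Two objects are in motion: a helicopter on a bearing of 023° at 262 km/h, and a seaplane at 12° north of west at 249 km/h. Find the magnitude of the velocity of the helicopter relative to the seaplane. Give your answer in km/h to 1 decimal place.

394.4 km/h

Taking east as x and north as y: helicopter velocity = (102.372, 241.172) km/h; seaplane velocity = (-243.559, 51.770) km/h.
Velocity of helicopter relative to seaplane = (102.372, 241.172) − (-243.559, 51.770) = (345.930, 189.402) km/h.
Magnitude = |(345.930, 189.402)| = 394.387 km/h.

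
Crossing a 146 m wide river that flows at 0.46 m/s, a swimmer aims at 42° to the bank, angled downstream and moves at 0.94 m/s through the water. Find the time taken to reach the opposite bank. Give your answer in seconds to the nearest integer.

The component of the swimmer's velocity perpendicular to the bank is 0.94 × sin 42° = 0.629 m/s.
Only the cross-stream component determines the crossing time; the current contributes nothing perpendicular to the bank.
Time = 146 / 0.629 = 232.121 s.

232 s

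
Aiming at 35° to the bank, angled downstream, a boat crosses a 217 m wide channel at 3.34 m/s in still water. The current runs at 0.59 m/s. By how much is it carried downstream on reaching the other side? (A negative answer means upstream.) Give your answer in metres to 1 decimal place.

376.7 m

Perpendicular speed = 1.916 m/s; crossing time = 217 / 1.916 = 113.272 s.
Net downstream speed = 3.326 m/s.
Drift = 3.326 × 113.272 = 376.739 m (downstream).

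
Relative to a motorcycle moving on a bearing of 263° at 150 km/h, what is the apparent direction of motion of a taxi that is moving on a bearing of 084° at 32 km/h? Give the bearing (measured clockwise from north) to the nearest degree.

Taking east as x and north as y: taxi velocity = (31.825, 3.345) km/h; motorcycle velocity = (-148.882, -18.280) km/h.
Velocity of taxi relative to motorcycle = (31.825, 3.345) − (-148.882, -18.280) = (180.707, 21.625) km/h.
Bearing = atan2(180.71, 21.63) = 83.18° clockwise from north.

083°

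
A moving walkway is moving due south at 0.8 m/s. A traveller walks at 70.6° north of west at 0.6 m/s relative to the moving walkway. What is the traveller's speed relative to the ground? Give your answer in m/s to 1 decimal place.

0.3 m/s

Taking east as x and north as y: moving walkway velocity = (0.000, -0.800) m/s; traveller velocity relative to moving walkway = (-0.199, 0.566) m/s.
Velocity relative to ground = (0.000, -0.800) + (-0.199, 0.566) = (-0.199, -0.234) m/s.
Speed = |(-0.199, -0.234)| = 0.307 m/s.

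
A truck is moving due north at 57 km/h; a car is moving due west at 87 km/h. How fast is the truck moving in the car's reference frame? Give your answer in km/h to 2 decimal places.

Taking east as x and north as y: truck velocity = (0.000, 57.000) km/h; car velocity = (-87.000, 0.000) km/h.
Velocity of truck relative to car = (0.000, 57.000) − (-87.000, 0.000) = (87.000, 57.000) km/h.
Magnitude = |(87.000, 57.000)| = 104.010 km/h.

104.01 km/h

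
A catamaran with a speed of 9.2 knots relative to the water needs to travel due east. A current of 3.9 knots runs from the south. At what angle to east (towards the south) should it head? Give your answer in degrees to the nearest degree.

25°

The current pushes perpendicular to the desired track; the heading must have a component into the current equal to 3.9 knots: 9.2 sin θ = 3.9.
sin θ = 0.4239, so θ = 25.082°.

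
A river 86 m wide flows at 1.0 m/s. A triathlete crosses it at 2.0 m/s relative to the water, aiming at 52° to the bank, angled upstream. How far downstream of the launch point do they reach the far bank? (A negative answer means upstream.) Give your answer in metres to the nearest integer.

Perpendicular speed = 1.576 m/s; crossing time = 86 / 1.576 = 54.568 s.
Net downstream speed = -0.231 m/s.
Drift = -0.231 × 54.568 = -12.623 m (upstream).

-13 m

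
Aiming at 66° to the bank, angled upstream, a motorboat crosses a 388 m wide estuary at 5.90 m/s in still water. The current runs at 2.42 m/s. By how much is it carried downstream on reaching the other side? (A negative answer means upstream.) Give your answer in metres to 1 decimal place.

1.5 m

Perpendicular speed = 5.390 m/s; crossing time = 388 / 5.390 = 71.986 s.
Net downstream speed = 0.020 m/s.
Drift = 0.020 × 71.986 = 1.458 m (downstream).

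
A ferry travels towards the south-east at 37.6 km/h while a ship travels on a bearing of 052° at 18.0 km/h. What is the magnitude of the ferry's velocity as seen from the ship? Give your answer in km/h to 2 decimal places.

Taking east as x and north as y: ferry velocity = (26.587, -26.587) km/h; ship velocity = (14.184, 11.082) km/h.
Velocity of ferry relative to ship = (26.587, -26.587) − (14.184, 11.082) = (12.403, -37.669) km/h.
Magnitude = |(12.403, -37.669)| = 39.659 km/h.

39.66 km/h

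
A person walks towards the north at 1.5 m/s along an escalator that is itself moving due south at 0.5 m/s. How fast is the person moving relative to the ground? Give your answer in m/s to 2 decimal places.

Taking east as x and north as y: escalator velocity = (0.000, -0.500) m/s; person velocity relative to escalator = (0.000, 1.500) m/s.
Velocity relative to ground = (0.000, -0.500) + (0.000, 1.500) = (0.000, 1.000) m/s.
Speed = |(0.000, 1.000)| = 1.000 m/s.

1.00 m/s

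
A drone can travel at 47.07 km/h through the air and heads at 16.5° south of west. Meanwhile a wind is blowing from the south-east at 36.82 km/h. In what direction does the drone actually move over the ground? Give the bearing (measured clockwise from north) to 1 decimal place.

Taking east as x and north as y: velocity relative to the air = (-45.132, -13.369) km/h; the air relative to ground = (-26.036, 26.036) km/h.
Velocity relative to ground = (-45.132, -13.369) + (-26.036, 26.036) = (-71.167, 12.667) km/h.
Bearing = atan2(-71.17, 12.67) = 280.09° clockwise from north.

280.1°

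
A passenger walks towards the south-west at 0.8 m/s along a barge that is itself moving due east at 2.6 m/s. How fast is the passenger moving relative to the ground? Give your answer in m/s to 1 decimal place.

Taking east as x and north as y: barge velocity = (2.600, 0.000) m/s; passenger velocity relative to barge = (-0.566, -0.566) m/s.
Velocity relative to ground = (2.600, 0.000) + (-0.566, -0.566) = (2.034, -0.566) m/s.
Speed = |(2.034, -0.566)| = 2.112 m/s.

2.1 m/s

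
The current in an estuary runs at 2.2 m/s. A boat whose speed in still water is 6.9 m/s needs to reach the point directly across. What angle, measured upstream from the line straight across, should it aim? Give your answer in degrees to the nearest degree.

19°

To cancel the current, the upstream component of the boat's velocity must equal the flow: 6.9 sin θ = 2.2.
sin θ = 2.2 / 6.9 = 0.3188.
θ = arcsin(0.3188) = 18.593°.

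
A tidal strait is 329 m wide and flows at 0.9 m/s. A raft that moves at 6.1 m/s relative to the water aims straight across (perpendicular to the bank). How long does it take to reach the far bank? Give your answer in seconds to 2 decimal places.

The component of the raft's velocity perpendicular to the bank is 6.1 m/s.
Only the cross-stream component determines the crossing time; the current contributes nothing perpendicular to the bank.
Time = 329 / 6.100 = 53.934 s.

53.93 s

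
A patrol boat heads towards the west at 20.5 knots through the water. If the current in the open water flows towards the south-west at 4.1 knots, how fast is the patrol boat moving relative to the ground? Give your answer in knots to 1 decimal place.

Taking east as x and north as y: velocity relative to the water = (-20.500, 0.000) knots; the water relative to ground = (-2.899, -2.899) knots.
Velocity relative to ground = (-20.500, 0.000) + (-2.899, -2.899) = (-23.399, -2.899) knots.
Speed = |(-23.399, -2.899)| = 23.578 knots.

23.6 knots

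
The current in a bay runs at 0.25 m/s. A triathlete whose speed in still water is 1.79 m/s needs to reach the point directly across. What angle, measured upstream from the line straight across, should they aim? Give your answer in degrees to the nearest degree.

8°

To cancel the current, the upstream component of the triathlete's velocity must equal the flow: 1.79 sin θ = 0.25.
sin θ = 0.25 / 1.79 = 0.1397.
θ = arcsin(0.1397) = 8.028°.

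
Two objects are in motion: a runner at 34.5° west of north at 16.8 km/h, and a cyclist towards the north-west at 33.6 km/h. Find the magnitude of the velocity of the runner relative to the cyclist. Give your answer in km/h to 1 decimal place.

17.4 km/h

Taking east as x and north as y: runner velocity = (-9.516, 13.845) km/h; cyclist velocity = (-23.759, 23.759) km/h.
Velocity of runner relative to cyclist = (-9.516, 13.845) − (-23.759, 23.759) = (14.243, -9.913) km/h.
Magnitude = |(14.243, -9.913)| = 17.354 km/h.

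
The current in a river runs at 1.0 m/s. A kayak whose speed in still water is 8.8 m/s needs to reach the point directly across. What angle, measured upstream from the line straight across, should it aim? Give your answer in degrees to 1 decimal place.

To cancel the current, the upstream component of the kayak's velocity must equal the flow: 8.8 sin θ = 1.0.
sin θ = 1.0 / 8.8 = 0.1136.
θ = arcsin(0.1136) = 6.525°.

6.5°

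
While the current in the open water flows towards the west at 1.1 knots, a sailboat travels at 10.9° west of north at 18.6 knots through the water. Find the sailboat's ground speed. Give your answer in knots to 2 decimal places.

Taking east as x and north as y: velocity relative to the water = (-3.517, 18.264) knots; the water relative to ground = (-1.100, 0.000) knots.
Velocity relative to ground = (-3.517, 18.264) + (-1.100, 0.000) = (-4.617, 18.264) knots.
Speed = |(-4.617, 18.264)| = 18.839 knots.

18.84 knots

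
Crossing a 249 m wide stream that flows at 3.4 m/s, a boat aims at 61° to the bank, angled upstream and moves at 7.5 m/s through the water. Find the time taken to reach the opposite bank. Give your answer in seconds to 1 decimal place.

The component of the boat's velocity perpendicular to the bank is 7.5 × sin 61° = 6.560 m/s.
The current is parallel to the bank, so it does not affect the crossing time.
Time = 249 / 6.560 = 37.959 s.

38.0 s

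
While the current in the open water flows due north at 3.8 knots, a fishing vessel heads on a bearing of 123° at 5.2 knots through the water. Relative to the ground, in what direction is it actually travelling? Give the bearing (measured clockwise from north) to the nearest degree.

Taking east as x and north as y: velocity relative to the water = (4.361, -2.832) knots; the water relative to ground = (0.000, 3.800) knots.
Velocity relative to ground = (4.361, -2.832) + (0.000, 3.800) = (4.361, 0.968) knots.
Bearing = atan2(4.36, 0.97) = 77.49° clockwise from north.

077°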